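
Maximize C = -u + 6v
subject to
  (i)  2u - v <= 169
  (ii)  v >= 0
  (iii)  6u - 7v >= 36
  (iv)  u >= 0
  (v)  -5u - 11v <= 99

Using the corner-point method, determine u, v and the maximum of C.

u = 1147/8, v = 471/4, maximum C = 4505/8

Extreme points and C = -u + 6v:
  (169/2, 0) → C = -169/2
  (1147/8, 471/4) → C = 4505/8
  (6, 0) → C = -6

The binding constraints are 2u - v = 169 and 6u - 7v = 36.
Solving simultaneously gives u = 1147/8, v = 471/4.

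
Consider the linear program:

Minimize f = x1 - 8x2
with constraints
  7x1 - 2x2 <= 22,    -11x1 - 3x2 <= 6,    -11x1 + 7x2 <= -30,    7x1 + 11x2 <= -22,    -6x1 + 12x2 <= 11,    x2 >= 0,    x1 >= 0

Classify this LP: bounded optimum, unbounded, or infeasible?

The boundaries 7x1 - 2x2 = 22 and -11x1 - 3x2 = 6 meet at (54/43, -284/43), but that point violates x2 ≥ 0. Every candidate vertex is excluded by some other constraint, so the feasible region is empty.

infeasible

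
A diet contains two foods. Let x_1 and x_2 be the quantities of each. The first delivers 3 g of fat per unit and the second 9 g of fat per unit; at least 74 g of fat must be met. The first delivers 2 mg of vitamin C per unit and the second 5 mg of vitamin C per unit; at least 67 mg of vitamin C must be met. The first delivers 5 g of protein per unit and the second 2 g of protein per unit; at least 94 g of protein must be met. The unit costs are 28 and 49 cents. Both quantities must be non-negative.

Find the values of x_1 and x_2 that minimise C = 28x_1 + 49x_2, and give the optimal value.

x_1 = 16, x_2 = 7, minimum C = 791

Corner points and C = 28x_1 + 49x_2:
  (0, 47) → C = 2303
  (67/2, 0) → C = 938
  (16, 7) → C = 791
The feasible region is unbounded (it extends along (0, 1), (1, 0)), but C strictly increases along every unbounded feasible direction, so there is no improving ray and the minimum is attained at a vertex.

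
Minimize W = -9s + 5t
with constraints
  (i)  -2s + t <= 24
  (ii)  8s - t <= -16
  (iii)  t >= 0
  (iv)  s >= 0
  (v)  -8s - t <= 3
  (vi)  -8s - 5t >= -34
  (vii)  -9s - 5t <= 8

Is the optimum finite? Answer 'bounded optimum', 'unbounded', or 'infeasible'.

The boundaries -2s + t = 24 and 8s - t = -16 meet at (4/3, 80/3), but that point violates -8s - 5t ≥ -34. Every candidate vertex is excluded by some other constraint, so the feasible region is empty.

infeasible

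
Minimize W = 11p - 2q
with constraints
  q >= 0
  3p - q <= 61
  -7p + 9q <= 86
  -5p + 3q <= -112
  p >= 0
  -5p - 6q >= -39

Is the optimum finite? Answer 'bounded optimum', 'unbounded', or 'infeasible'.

infeasible

The boundaries q = 0 and p = 0 meet at (0, 0), but that point violates -5p + 3q ≤ -112. Every candidate vertex is excluded by some other constraint, so the feasible region is empty.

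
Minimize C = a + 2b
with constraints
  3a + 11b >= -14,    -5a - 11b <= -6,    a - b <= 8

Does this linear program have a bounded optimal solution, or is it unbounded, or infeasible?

From the feasible point (47/8, -17/8), moving in the direction (-11, 5) keeps every constraint satisfied while C decreases without bound.

unbounded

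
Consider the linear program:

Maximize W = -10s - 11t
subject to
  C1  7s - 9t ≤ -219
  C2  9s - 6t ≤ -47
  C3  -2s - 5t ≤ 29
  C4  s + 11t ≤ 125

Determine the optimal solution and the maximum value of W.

Feasible corners and W = -10s - 11t:
  (-1356/53, 235/53) → W = 10975/53
  (-642/43, 547/43) → W = 403/43
  (-944/17, 279/17) → W = 6371/17

The optimum lies where -2s - 5t = 29 and s + 11t = 125.
Solving simultaneously gives s = -944/17, t = 279/17.

s = -944/17, t = 279/17, maximum W = 6371/17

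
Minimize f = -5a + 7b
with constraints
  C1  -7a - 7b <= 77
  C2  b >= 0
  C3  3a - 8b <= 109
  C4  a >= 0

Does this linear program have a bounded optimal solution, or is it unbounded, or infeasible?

unbounded

From the feasible point (109/3, 0), moving in the direction (8, 3) keeps every constraint satisfied while f decreases without bound.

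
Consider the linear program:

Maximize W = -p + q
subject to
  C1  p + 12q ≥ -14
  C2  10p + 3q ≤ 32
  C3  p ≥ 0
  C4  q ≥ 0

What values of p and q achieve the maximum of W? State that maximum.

Corner points and W = -p + q:
  (0, 32/3) → W = 32/3
  (16/5, 0) → W = -16/5
  (0, 0) → W = 0

p = 0, q = 32/3, maximum W = 32/3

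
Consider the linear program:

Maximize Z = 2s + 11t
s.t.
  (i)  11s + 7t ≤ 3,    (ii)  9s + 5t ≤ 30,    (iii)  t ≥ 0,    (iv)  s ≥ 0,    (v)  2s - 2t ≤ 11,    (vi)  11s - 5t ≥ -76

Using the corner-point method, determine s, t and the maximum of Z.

Vertices and Z = 2s + 11t:
  (3/11, 0) → Z = 6/11
  (0, 3/7) → Z = 33/7
  (0, 0) → Z = 0

At the optimal vertex, 11s + 7t = 3 and s = 0.
Solving simultaneously gives s = 0, t = 3/7.

s = 0, t = 3/7, maximum Z = 33/7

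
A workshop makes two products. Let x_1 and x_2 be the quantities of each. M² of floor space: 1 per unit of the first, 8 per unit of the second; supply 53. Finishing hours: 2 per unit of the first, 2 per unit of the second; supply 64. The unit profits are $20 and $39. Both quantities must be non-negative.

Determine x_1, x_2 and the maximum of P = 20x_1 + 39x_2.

Feasible corners and P = 20x_1 + 39x_2:
  (0, 0) → P = 0
  (0, 53/8) → P = 2067/8
  (32, 0) → P = 640
  (29, 3) → P = 697

x_1 = 29, x_2 = 3, maximum P = 697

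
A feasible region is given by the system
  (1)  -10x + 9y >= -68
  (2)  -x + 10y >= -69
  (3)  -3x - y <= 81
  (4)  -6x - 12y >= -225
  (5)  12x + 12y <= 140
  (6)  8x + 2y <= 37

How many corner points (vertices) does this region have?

Of the 15 pairwise boundary intersections, those satisfying every inequality are:
  (59/91, -622/91)
  (469/92, -87/46)
  (-741/31, -288/31)
  (-399/10, 387/10)
  (-85/6, 155/6)
  (41/18, 169/18)

6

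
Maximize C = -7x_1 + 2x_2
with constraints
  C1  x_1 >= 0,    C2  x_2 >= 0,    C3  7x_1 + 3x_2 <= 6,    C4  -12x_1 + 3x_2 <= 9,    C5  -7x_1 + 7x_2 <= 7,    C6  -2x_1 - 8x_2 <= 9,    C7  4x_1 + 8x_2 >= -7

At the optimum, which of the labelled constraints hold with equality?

Extreme points and C = -7x_1 + 2x_2:
  (0, 0) → C = 0
  (0, 1) → C = 2
  (6/7, 0) → C = -6
  (3/10, 13/10) → C = 1/2

The maximum is at (0, 1). Substituting into each constraint, equality holds for C1 and C5; the remaining constraints have slack.

C1 and C5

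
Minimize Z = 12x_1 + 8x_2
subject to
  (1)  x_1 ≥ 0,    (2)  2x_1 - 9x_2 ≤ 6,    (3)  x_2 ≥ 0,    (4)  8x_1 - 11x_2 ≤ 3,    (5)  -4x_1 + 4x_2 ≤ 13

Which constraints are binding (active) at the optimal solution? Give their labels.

Vertices and Z = 12x_1 + 8x_2:
  (0, 0) → Z = 0
  (0, 13/4) → Z = 26
  (3/8, 0) → Z = 9/2
The feasible region is unbounded (it extends along (1, 1), (11, 8)), but Z strictly increases along every unbounded feasible direction, so there is no improving ray and the minimum is attained at a vertex.

The minimum is at (0, 0). Substituting into each constraint, equality holds for (1) and (3); the remaining constraints have slack.

(1) and (3)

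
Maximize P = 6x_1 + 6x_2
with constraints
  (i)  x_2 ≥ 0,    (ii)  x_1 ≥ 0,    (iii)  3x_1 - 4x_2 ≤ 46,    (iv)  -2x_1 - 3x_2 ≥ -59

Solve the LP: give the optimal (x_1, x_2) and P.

x_1 = 22, x_2 = 5, maximum P = 162

The optimum lies where 3x_1 - 4x_2 = 46 and -2x_1 - 3x_2 = -59.
Solving simultaneously gives x_1 = 22, x_2 = 5.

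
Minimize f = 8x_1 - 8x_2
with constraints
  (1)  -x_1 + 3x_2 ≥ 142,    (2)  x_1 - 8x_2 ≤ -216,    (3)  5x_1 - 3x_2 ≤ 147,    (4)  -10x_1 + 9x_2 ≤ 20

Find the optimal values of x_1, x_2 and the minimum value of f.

x_1 = 461/5, x_2 = 314/3, minimum f = -1496/15

Corner points and f = 8x_1 - 8x_2:
  (289/4, 857/12) → f = 20/3
  (58, 200/3) → f = -208/3
  (461/5, 314/3) → f = -1496/15

At the optimal vertex, 5x_1 - 3x_2 = 147 and -10x_1 + 9x_2 = 20.
Solving simultaneously gives x_1 = 461/5, x_2 = 314/3.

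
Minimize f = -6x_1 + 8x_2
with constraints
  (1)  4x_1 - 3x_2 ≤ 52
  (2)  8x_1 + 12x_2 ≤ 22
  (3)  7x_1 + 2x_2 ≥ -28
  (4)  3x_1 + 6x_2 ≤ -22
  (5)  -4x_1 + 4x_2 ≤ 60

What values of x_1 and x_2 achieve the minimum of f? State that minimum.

x_1 = 20/29, x_2 = -476/29, minimum f = -3928/29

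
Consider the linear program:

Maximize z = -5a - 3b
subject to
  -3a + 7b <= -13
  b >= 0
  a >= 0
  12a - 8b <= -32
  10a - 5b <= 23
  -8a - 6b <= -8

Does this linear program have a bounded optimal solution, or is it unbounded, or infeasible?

The boundaries a = 0 and 12a - 8b = -32 meet at (0, 4), but that point violates -3a + 7b ≤ -13. Every candidate vertex is excluded by some other constraint, so the feasible region is empty.

infeasible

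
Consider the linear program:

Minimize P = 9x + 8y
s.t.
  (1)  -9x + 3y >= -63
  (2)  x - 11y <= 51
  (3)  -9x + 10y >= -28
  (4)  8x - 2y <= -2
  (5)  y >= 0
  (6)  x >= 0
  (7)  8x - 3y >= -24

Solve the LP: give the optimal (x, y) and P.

The binding constraints are 8x - 2y = -2 and x = 0.
Solving simultaneously gives x = 0, y = 1.

x = 0, y = 1, minimum P = 8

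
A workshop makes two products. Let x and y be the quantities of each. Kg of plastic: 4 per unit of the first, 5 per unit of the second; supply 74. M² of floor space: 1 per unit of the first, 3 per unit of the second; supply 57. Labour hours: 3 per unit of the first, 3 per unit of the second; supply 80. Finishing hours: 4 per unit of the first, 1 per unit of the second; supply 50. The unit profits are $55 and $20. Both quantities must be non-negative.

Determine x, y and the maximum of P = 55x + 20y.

x = 11, y = 6, maximum P = 725

Corner points and P = 55x + 20y:
  (0, 0) → P = 0
  (0, 74/5) → P = 296
  (25/2, 0) → P = 1375/2
  (11, 6) → P = 725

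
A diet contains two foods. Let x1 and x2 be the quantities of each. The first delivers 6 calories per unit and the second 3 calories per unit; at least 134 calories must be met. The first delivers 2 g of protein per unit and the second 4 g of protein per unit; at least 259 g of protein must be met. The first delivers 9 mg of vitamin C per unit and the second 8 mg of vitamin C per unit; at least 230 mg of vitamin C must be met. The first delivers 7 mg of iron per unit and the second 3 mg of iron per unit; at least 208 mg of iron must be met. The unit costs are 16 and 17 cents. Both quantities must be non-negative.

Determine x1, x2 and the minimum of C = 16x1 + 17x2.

x1 = 5/2, x2 = 127/2, minimum C = 2239/2

The feasible region is unbounded (it extends along (0, 1), (1, 0)), but C strictly increases along every unbounded feasible direction, so there is no improving ray and the minimum is attained at a vertex.

The binding constraints are 2x1 + 4x2 = 259 and 7x1 + 3x2 = 208.
Solving simultaneously gives x1 = 5/2, x2 = 127/2.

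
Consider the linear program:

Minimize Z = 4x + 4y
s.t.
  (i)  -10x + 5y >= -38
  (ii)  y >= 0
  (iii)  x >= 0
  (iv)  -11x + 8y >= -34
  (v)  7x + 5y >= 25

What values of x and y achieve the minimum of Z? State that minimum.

Feasible corners and Z = 4x + 4y:
  (134/25, 78/25) → Z = 848/25
  (0, 5) → Z = 20
  (10/3, 1/3) → Z = 44/3
The feasible region is unbounded (it extends along (0, 1), (1, 2)), but Z strictly increases along every unbounded feasible direction, so there is no improving ray and the minimum is attained at a vertex.

The optimum lies where -11x + 8y = -34 and 7x + 5y = 25.
Solving simultaneously gives x = 10/3, y = 1/3.

x = 10/3, y = 1/3, minimum Z = 44/3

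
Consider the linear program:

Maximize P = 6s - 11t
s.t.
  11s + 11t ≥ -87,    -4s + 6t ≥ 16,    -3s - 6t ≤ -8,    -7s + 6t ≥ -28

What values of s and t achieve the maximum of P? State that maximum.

s = -8/7, t = 40/21, maximum P = -584/21

Vertices and P = 6s - 11t:
  (-610/33, 349/33) → P = -7499/33
  (-8/7, 40/21) → P = -584/21
  (44/3, 112/9) → P = -440/9
The feasible region is unbounded (it extends along (-1, 1), (6, 7)), but P strictly decreases along every unbounded feasible direction, so there is no improving ray and the maximum is attained at a vertex.

The binding constraints are -4s + 6t = 16 and -3s - 6t = -8.
Solving simultaneously gives s = -8/7, t = 40/21.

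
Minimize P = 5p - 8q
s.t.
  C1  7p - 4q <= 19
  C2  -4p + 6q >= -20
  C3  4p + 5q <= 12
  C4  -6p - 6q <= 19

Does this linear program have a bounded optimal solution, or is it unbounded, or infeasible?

Corner points and P = 5p - 8q:
  (17/13, -32/13) → P = 341/13
  (143/51, 8/51) → P = 217/17
  (1/10, -49/15) → P = 799/30
  (-167/6, 74/3) → P = -673/2
The feasible region has finitely many vertices and no improving ray; the minimum is -673/2 at (-167/6, 74/3).

bounded optimum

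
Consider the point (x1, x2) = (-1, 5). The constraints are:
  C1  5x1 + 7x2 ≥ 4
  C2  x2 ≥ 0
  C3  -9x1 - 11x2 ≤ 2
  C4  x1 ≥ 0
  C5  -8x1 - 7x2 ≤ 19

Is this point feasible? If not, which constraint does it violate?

not feasible — violates C4

Constraint C4: x1 = -1, which is not ≥ 0. All other constraints are satisfied.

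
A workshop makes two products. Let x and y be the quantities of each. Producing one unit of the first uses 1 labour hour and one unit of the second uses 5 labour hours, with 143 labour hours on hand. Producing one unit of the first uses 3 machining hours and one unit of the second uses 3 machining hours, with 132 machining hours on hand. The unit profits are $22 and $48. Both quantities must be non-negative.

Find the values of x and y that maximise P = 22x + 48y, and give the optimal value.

Feasible corners and P = 22x + 48y:
  (0, 0) → P = 0
  (0, 143/5) → P = 6864/5
  (44, 0) → P = 968
  (77/4, 99/4) → P = 3223/2

At the optimal vertex, x + 5y = 143 and 3x + 3y = 132.
Solving simultaneously gives x = 77/4, y = 99/4.

x = 77/4, y = 99/4, maximum P = 3223/2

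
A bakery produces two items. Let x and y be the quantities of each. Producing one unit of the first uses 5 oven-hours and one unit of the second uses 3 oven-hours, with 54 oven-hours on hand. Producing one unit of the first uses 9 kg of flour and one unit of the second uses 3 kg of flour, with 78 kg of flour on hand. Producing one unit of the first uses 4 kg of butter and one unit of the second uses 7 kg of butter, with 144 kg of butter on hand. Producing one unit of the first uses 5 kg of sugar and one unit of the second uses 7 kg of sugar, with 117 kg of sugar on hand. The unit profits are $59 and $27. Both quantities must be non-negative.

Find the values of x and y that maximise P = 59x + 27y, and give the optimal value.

x = 6, y = 8, maximum P = 570

Extreme points and P = 59x + 27y:
  (0, 0) → P = 0
  (0, 117/7) → P = 3159/7
  (26/3, 0) → P = 1534/3
  (6, 8) → P = 570
  (27/20, 63/4) → P = 5049/10

The optimum lies where 5x + 3y = 54 and 9x + 3y = 78.
Solving simultaneously gives x = 6, y = 8.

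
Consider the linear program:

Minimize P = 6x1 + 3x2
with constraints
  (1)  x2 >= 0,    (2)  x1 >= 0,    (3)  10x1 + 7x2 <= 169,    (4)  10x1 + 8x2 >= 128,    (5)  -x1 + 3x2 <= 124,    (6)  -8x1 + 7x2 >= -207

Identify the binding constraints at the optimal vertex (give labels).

Vertices and P = 6x1 + 3x2:
  (169/10, 0) → P = 507/5
  (64/5, 0) → P = 384/5
  (0, 169/7) → P = 507/7
  (0, 16) → P = 48

The minimum is at (0, 16). Substituting into each constraint, equality holds for (2) and (4); the remaining constraints have slack.

(2) and (4)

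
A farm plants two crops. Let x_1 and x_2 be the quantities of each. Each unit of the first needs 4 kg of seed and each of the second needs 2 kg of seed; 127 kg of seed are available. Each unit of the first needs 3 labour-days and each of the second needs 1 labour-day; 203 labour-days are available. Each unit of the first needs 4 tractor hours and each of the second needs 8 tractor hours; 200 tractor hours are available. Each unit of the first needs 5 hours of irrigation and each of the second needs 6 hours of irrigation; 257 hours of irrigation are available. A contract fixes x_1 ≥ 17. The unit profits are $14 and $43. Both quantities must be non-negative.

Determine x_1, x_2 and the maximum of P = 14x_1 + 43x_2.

x_1 = 17, x_2 = 33/2, maximum P = 1895/2

The binding constraints are 4x_1 + 8x_2 = 200 and x_1 = 17.
Solving simultaneously gives x_1 = 17, x_2 = 33/2.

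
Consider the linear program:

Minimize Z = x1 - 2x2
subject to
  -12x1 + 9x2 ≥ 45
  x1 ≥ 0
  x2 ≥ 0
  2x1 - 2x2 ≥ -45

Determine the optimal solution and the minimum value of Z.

Extreme points and Z = x1 - 2x2:
  (0, 5) → Z = -10
  (105/2, 75) → Z = -195/2
  (0, 45/2) → Z = -45

x1 = 105/2, x2 = 75, minimum Z = -195/2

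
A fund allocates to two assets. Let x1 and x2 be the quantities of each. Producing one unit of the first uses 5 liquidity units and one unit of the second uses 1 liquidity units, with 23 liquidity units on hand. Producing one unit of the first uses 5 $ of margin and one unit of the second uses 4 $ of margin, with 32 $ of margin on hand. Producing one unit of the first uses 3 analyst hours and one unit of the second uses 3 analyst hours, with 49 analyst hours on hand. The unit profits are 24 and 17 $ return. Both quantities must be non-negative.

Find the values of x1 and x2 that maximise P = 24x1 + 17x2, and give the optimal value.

Vertices and P = 24x1 + 17x2:
  (0, 0) → P = 0
  (0, 8) → P = 136
  (23/5, 0) → P = 552/5
  (4, 3) → P = 147

x1 = 4, x2 = 3, maximum P = 147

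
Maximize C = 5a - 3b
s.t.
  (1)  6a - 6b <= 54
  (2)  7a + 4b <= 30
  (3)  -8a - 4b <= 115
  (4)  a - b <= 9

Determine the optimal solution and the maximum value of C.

a = 6, b = -3, maximum C = 39

Vertices and C = 5a - 3b:
  (6, -3) → C = 39
  (-79/12, -187/12) → C = 83/6
  (-145, 1045/4) → C = -6035/4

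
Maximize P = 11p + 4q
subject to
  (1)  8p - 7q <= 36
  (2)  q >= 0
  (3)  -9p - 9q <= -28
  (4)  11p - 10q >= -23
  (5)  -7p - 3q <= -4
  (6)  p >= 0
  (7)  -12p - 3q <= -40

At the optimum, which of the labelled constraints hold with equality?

(1) and (4)

Corner points and P = 11p + 4q:
  (9/2, 0) → P = 99/2
  (521/3, 580/3) → P = 8051/3
  (10/3, 0) → P = 110/3
  (331/153, 716/153) → P = 6505/153

The maximum is at (521/3, 580/3). Substituting into each constraint, equality holds for (1) and (4); the remaining constraints have slack.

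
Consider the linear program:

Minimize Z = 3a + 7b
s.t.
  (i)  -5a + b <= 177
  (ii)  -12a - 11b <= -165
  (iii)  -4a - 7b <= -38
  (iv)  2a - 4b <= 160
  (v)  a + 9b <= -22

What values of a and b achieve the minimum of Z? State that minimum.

a = 212/5, b = -94/5, minimum Z = -22/5

Extreme points and Z = 3a + 7b:
  (737/40, -51/10) → Z = 783/40
  (1727/97, -429/97) → Z = 2178/97
  (212/5, -94/5) → Z = -22/5
  (676/11, -102/11) → Z = 1314/11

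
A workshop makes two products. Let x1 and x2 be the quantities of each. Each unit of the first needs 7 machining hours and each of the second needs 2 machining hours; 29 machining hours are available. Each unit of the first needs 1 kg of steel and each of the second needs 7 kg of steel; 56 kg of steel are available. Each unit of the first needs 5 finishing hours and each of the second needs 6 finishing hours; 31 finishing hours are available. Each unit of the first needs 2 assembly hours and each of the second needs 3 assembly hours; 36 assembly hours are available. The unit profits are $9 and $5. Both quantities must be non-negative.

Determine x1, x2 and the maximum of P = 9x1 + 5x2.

Vertices and P = 9x1 + 5x2:
  (0, 0) → P = 0
  (0, 31/6) → P = 155/6
  (29/7, 0) → P = 261/7
  (7/2, 9/4) → P = 171/4

At the optimal vertex, 7x1 + 2x2 = 29 and 5x1 + 6x2 = 31.
Solving simultaneously gives x1 = 7/2, x2 = 9/4.

x1 = 7/2, x2 = 9/4, maximum P = 171/4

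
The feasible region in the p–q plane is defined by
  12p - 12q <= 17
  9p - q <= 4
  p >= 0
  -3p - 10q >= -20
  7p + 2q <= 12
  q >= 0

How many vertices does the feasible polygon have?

4

Of the 15 pairwise boundary intersections, those satisfying every inequality are:
  (20/31, 56/31)
  (4/9, 0)
  (0, 2)
  (0, 0)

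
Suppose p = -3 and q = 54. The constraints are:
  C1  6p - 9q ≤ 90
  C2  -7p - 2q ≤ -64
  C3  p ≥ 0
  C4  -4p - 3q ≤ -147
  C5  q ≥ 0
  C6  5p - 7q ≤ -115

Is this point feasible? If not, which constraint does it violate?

not feasible — violates C3

Constraint C3: p = -3, which is not ≥ 0. All other constraints are satisfied.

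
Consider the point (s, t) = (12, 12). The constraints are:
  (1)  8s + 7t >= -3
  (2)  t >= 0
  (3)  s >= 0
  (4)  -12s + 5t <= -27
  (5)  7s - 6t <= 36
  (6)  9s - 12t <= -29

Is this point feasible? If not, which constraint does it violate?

feasible

(1): 180 ≥ -3 ✓
(2): 12 ≥ 0 ✓
(3): 12 ≥ 0 ✓
(4): -84 ≤ -27 ✓
(5): 12 ≤ 36 ✓
(6): -36 ≤ -29 ✓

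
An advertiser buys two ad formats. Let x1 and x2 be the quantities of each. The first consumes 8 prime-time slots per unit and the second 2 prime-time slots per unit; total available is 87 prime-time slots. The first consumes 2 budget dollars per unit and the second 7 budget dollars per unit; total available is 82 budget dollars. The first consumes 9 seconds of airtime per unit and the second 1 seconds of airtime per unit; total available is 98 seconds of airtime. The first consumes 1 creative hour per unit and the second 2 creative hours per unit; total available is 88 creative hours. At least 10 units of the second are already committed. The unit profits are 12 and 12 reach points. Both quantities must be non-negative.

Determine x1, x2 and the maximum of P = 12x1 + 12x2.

Feasible corners and P = 12x1 + 12x2:
  (0, 82/7) → P = 984/7
  (0, 10) → P = 120
  (6, 10) → P = 192

The optimum lies where 2x1 + 7x2 = 82 and x2 = 10.
Solving simultaneously gives x1 = 6, x2 = 10.

x1 = 6, x2 = 10, maximum P = 192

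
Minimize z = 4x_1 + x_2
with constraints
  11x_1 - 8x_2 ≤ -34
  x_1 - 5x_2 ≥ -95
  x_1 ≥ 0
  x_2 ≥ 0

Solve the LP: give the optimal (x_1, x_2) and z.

x_1 = 0, x_2 = 17/4, minimum z = 17/4

Feasible corners and z = 4x_1 + x_2:
  (590/47, 1011/47) → z = 3371/47
  (0, 17/4) → z = 17/4
  (0, 19) → z = 19

At the optimal vertex, 11x_1 - 8x_2 = -34 and x_1 = 0.
Solving simultaneously gives x_1 = 0, x_2 = 17/4.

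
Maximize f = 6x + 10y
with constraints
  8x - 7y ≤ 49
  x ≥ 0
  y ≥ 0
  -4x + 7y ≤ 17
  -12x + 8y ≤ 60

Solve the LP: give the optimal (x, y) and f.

x = 33/2, y = 83/7, maximum f = 1523/7

Vertices and f = 6x + 10y:
  (49/8, 0) → f = 147/4
  (33/2, 83/7) → f = 1523/7
  (0, 0) → f = 0
  (0, 17/7) → f = 170/7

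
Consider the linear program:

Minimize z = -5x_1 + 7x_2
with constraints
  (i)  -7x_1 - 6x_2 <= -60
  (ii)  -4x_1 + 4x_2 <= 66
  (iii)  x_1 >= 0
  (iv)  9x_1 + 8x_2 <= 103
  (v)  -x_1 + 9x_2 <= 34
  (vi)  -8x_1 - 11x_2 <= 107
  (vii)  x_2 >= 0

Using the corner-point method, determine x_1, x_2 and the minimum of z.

x_1 = 103/9, x_2 = 0, minimum z = -515/9

Feasible corners and z = -5x_1 + 7x_2:
  (112/23, 298/69) → z = 406/69
  (60/7, 0) → z = -300/7
  (655/89, 409/89) → z = -412/89
  (103/9, 0) → z = -515/9

The binding constraints are 9x_1 + 8x_2 = 103 and x_2 = 0.
Solving simultaneously gives x_1 = 103/9, x_2 = 0.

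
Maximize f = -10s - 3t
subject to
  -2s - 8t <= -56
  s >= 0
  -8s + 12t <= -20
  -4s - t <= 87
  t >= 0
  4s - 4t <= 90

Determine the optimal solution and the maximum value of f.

s = 104/11, t = 51/11, maximum f = -1193/11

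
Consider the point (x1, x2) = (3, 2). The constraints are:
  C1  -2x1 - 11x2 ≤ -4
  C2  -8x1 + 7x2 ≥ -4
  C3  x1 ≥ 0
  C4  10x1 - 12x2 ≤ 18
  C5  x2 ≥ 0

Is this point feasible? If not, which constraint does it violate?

Constraint C2: -8x1 + 7x2 = -10, which is not ≥ -4. All other constraints are satisfied.

not feasible — violates C2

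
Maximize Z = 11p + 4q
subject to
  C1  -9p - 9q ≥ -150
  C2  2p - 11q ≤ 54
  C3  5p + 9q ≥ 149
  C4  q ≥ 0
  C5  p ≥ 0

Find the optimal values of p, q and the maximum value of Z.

p = 1/4, q = 197/12, maximum Z = 821/12

Extreme points and Z = 11p + 4q:
  (1/4, 197/12) → Z = 821/12
  (0, 50/3) → Z = 200/3
  (0, 149/9) → Z = 596/9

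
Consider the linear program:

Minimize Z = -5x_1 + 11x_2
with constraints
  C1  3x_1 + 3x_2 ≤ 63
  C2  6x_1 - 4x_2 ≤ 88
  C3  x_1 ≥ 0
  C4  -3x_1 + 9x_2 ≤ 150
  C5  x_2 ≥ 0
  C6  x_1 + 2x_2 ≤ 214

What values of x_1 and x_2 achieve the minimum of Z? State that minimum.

Vertices and Z = -5x_1 + 11x_2:
  (86/5, 19/5) → Z = -221/5
  (13/4, 71/4) → Z = 179
  (44/3, 0) → Z = -220/3
  (0, 50/3) → Z = 550/3
  (0, 0) → Z = 0

The binding constraints are 6x_1 - 4x_2 = 88 and x_2 = 0.
Solving simultaneously gives x_1 = 44/3, x_2 = 0.

x_1 = 44/3, x_2 = 0, minimum Z = -220/3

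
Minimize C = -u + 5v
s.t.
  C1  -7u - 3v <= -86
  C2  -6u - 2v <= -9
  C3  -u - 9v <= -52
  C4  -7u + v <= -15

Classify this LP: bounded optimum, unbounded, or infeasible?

unbounded

From the feasible point (103/10, 139/30), moving in the direction (9, -1) keeps every constraint satisfied while C decreases without bound.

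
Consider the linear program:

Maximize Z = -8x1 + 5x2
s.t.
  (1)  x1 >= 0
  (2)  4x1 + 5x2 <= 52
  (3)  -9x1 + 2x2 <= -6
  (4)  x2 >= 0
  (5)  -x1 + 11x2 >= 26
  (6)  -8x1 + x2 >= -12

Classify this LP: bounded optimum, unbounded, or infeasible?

bounded optimum

Feasible corners and Z = -8x1 + 5x2:
  (134/53, 444/53) → Z = 1148/53
  (28/11, 92/11) → Z = 236/11
  (118/97, 240/97) → Z = 256/97
  (158/87, 220/87) → Z = -164/87
The feasible region has finitely many vertices and no improving ray; the maximum is 1148/53 at (134/53, 444/53).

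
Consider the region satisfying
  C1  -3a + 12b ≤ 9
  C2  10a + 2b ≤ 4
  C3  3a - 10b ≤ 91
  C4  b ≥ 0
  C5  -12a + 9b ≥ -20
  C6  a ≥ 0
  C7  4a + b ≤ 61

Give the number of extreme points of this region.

4

Of the 21 pairwise boundary intersections, those satisfying every inequality are:
  (5/21, 17/21)
  (0, 3/4)
  (2/5, 0)
  (0, 0)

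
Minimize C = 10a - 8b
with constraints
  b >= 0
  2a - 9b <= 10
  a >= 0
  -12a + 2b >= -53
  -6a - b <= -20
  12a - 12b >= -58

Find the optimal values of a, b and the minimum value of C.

Extreme points and C = 10a - 8b:
  (53/12, 0) → C = 265/6
  (10/3, 0) → C = 100/3
  (94/15, 111/10) → C = -392/15
  (13/6, 7) → C = -103/3

The optimum lies where -6a - b = -20 and 12a - 12b = -58.
Solving simultaneously gives a = 13/6, b = 7.

a = 13/6, b = 7, minimum C = -103/3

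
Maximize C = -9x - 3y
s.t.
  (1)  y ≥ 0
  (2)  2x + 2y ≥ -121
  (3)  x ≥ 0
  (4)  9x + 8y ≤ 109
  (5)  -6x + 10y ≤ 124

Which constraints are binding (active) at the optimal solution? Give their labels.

(1) and (3)

Feasible corners and C = -9x - 3y:
  (0, 0) → C = 0
  (109/9, 0) → C = -109
  (0, 62/5) → C = -186/5
  (49/69, 295/23) → C = -1032/23

The maximum is at (0, 0). Substituting into each constraint, equality holds for (1) and (3); the remaining constraints have slack.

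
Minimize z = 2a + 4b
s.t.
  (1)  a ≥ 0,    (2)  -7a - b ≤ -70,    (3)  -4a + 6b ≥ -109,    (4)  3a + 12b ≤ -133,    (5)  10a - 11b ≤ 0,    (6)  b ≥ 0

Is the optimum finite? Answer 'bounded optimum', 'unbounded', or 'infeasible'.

The boundaries a = 0 and -7a - b = -70 meet at (0, 70), but that point violates 3a + 12b ≤ -133. Every candidate vertex is excluded by some other constraint, so the feasible region is empty.

infeasible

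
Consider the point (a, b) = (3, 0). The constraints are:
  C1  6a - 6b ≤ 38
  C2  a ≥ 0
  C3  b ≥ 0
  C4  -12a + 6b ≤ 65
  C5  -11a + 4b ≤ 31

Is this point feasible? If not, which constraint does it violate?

feasible

C1: 18 ≤ 38 ✓
C2: 3 ≥ 0 ✓
C3: 0 ≥ 0 ✓
C4: -36 ≤ 65 ✓
C5: -33 ≤ 31 ✓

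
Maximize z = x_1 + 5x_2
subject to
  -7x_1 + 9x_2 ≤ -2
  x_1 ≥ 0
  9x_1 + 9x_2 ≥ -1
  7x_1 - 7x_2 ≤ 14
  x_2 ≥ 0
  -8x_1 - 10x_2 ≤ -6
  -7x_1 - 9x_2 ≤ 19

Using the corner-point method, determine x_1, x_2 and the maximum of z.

x_1 = 8, x_2 = 6, maximum z = 38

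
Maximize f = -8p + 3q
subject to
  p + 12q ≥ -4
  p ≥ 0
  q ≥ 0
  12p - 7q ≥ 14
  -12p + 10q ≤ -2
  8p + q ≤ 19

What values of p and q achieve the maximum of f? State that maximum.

Vertices and f = -8p + 3q:
  (7/6, 0) → f = -28/3
  (19/8, 0) → f = -19
  (147/68, 29/17) → f = -207/17

The optimum lies where q = 0 and 12p - 7q = 14.
Solving simultaneously gives p = 7/6, q = 0.

p = 7/6, q = 0, maximum f = -28/3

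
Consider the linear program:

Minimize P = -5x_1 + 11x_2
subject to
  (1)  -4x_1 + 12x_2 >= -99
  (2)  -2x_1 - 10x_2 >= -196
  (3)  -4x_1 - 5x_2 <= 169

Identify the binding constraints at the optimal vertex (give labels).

(1) and (2)

Corner points and P = -5x_1 + 11x_2:
  (1671/32, 293/32) → P = -1283/8
  (-1533/68, -268/17) → P = -4127/68
  (-89, 187/5) → P = 4282/5

The minimum is at (1671/32, 293/32). Substituting into each constraint, equality holds for (1) and (2); the remaining constraints have slack.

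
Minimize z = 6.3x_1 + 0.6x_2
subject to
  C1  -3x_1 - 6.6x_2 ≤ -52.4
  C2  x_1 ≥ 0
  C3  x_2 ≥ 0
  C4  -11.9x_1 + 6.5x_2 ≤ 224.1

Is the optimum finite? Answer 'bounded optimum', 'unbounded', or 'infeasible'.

bounded optimum

Vertices and z = 6.3x_1 + 0.6x_2:
  (0, 262/33) → z = 262/55
  (262/15, 0) → z = 110.04
  (0, 2241/65) → z = 6723/325
The feasible region has finitely many vertices and no improving ray; the minimum is 262/55 at (0, 262/33).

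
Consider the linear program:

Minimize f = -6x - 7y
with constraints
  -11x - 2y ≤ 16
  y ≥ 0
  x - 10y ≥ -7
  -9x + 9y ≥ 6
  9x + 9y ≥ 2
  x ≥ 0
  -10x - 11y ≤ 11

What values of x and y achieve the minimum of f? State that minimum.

x = 1/27, y = 19/27, minimum f = -139/27

Extreme points and f = -6x - 7y:
  (1/27, 19/27) → f = -139/27
  (0, 7/10) → f = -49/10
  (0, 2/3) → f = -14/3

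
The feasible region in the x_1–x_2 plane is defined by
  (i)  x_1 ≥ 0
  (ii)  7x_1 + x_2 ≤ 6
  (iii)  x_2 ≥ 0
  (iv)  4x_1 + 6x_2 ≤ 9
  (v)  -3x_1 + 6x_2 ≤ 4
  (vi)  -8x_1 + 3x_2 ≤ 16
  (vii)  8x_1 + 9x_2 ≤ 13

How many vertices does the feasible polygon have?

5

Of the 21 pairwise boundary intersections, those satisfying every inequality are:
  (0, 0)
  (0, 2/3)
  (6/7, 0)
  (41/55, 43/55)
  (14/25, 71/75)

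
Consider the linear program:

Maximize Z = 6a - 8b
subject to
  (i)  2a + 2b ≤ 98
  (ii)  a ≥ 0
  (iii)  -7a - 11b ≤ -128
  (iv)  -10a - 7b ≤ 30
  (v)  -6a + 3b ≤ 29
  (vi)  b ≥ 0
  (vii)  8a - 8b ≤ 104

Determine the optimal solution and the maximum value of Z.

Feasible corners and Z = 6a - 8b:
  (118/9, 323/9) → Z = -1876/9
  (31, 18) → Z = 42
  (65/87, 971/87) → Z = -7378/87
  (271/18, 37/18) → Z = 665/9

a = 271/18, b = 37/18, maximum Z = 665/9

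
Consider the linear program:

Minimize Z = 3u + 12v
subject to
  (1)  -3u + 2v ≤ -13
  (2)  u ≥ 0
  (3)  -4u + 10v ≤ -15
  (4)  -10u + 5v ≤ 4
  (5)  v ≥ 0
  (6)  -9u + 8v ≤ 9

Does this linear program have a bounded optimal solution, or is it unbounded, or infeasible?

Vertices and Z = 3u + 12v:
  (50/11, 7/22) → Z = 192/11
  (13/3, 0) → Z = 13
The feasible region has finitely many vertices and no improving ray; the minimum is 13 at (13/3, 0).

bounded optimum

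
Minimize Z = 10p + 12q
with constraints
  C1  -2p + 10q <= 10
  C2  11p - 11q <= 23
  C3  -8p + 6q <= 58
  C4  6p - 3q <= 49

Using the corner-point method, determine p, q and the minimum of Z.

Vertices and Z = 10p + 12q:
  (85/22, 39/22) → Z = 659/11
  (-130/17, -9/17) → Z = -1408/17
  (-388/11, -411/11) → Z = -8812/11

At the optimal vertex, 11p - 11q = 23 and -8p + 6q = 58.
Solving simultaneously gives p = -388/11, q = -411/11.

p = -388/11, q = -411/11, minimum Z = -8812/11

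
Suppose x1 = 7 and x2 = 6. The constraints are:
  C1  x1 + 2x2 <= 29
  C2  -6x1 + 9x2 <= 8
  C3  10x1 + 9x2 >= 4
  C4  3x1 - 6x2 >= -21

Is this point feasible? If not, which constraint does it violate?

not feasible — violates C2

Constraint C2: -6x1 + 9x2 = 12, which is not ≤ 8. All other constraints are satisfied.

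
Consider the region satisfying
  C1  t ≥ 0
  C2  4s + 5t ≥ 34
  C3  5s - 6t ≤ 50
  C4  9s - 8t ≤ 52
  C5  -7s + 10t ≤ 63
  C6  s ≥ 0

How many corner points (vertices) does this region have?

Of the 15 pairwise boundary intersections, those satisfying every inequality are:
  (76/11, 14/11)
  (1/3, 98/15)
  (512/17, 931/34)

3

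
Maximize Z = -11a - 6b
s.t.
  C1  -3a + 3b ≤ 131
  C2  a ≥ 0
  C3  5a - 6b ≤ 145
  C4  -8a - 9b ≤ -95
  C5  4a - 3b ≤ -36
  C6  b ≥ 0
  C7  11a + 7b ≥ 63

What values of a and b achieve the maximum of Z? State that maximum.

Feasible corners and Z = -11a - 6b:
  (0, 131/3) → Z = -262
  (95, 416/3) → Z = -1877
  (0, 12) → Z = -72

The optimum lies where a = 0 and 4a - 3b = -36.
Solving simultaneously gives a = 0, b = 12.

a = 0, b = 12, maximum Z = -72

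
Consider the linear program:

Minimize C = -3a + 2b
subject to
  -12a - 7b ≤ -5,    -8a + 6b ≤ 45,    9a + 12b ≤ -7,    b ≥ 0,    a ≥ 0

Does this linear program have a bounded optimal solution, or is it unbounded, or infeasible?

The boundaries -12a - 7b = -5 and 9a + 12b = -7 meet at (109/81, -43/27), but that point violates b ≥ 0. Every candidate vertex is excluded by some other constraint, so the feasible region is empty.

infeasible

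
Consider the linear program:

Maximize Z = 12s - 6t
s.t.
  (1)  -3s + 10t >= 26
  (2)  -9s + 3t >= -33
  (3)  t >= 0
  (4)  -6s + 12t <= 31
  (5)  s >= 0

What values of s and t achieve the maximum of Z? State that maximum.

At the optimal vertex, -3s + 10t = 26 and -9s + 3t = -33.
Solving simultaneously gives s = 136/27, t = 37/9.

s = 136/27, t = 37/9, maximum Z = 322/9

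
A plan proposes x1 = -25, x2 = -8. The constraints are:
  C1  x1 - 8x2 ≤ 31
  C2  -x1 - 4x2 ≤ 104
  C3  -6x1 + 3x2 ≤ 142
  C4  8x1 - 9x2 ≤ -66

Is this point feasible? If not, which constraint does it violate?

not feasible — violates C1

Constraint C1: x1 - 8x2 = 39, which is not ≤ 31. All other constraints are satisfied.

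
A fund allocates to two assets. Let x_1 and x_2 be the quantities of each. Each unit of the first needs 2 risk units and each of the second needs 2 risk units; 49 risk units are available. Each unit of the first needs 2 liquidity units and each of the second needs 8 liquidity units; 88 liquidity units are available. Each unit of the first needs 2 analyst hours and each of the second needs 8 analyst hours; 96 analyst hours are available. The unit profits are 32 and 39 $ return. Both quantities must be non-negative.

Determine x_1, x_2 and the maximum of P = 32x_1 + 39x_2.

Feasible corners and P = 32x_1 + 39x_2:
  (0, 0) → P = 0
  (0, 11) → P = 429
  (49/2, 0) → P = 784
  (18, 13/2) → P = 1659/2

At the optimal vertex, 2x_1 + 2x_2 = 49 and 2x_1 + 8x_2 = 88.
Solving simultaneously gives x_1 = 18, x_2 = 13/2.

x_1 = 18, x_2 = 13/2, maximum P = 1659/2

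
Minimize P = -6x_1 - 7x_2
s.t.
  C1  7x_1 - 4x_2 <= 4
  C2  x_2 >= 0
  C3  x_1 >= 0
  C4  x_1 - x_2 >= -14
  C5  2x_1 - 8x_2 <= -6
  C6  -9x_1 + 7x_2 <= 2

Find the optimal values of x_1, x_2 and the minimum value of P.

Vertices and P = -6x_1 - 7x_2:
  (7/6, 25/24) → P = -343/24
  (36/13, 50/13) → P = -566/13
  (13/29, 25/29) → P = -253/29

The optimum lies where 7x_1 - 4x_2 = 4 and -9x_1 + 7x_2 = 2.
Solving simultaneously gives x_1 = 36/13, x_2 = 50/13.

x_1 = 36/13, x_2 = 50/13, minimum P = -566/13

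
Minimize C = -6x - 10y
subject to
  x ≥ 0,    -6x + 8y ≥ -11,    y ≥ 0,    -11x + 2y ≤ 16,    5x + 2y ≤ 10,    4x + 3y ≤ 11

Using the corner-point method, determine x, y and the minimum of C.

Corner points and C = -6x - 10y:
  (0, 0) → C = 0
  (0, 11/3) → C = -110/3
  (11/6, 0) → C = -11
  (51/26, 5/52) → C = -331/26
  (8/7, 15/7) → C = -198/7

At the optimal vertex, x = 0 and 4x + 3y = 11.
Solving simultaneously gives x = 0, y = 11/3.

x = 0, y = 11/3, minimum C = -110/3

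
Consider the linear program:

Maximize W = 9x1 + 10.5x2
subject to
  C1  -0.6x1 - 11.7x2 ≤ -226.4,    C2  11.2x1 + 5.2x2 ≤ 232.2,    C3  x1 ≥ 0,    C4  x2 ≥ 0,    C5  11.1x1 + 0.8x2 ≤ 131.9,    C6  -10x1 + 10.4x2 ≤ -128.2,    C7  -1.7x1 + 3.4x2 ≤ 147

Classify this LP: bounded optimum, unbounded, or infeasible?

The boundaries -0.6x1 - 11.7x2 = -226.4 and x1 = 0 meet at (0, 2264/117), but that point violates -10x1 + 10.4x2 ≤ -128.2. Every candidate vertex is excluded by some other constraint, so the feasible region is empty.

infeasible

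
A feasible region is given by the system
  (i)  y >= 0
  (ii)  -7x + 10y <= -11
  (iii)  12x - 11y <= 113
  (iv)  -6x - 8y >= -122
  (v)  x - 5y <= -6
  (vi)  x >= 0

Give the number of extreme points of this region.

Of the 15 pairwise boundary intersections, those satisfying every inequality are:
  (327/29, 197/29)
  (23/5, 53/25)
  (1123/81, 131/27)
  (631/49, 185/49)

4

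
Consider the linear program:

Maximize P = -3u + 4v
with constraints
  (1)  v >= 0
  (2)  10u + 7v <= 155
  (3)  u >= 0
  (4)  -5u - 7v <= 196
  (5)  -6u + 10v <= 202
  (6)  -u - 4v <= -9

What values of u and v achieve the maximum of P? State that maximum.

Feasible corners and P = -3u + 4v:
  (31/2, 0) → P = -93/2
  (9, 0) → P = -27
  (68/71, 1475/71) → P = 5696/71
  (0, 101/5) → P = 404/5
  (0, 9/4) → P = 9

u = 0, v = 101/5, maximum P = 404/5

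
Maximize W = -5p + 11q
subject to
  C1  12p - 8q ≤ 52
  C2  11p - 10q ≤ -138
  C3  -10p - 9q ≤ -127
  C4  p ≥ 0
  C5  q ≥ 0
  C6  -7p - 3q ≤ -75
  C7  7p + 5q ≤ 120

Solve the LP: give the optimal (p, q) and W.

Vertices and W = -5p + 11q:
  (336/103, 1791/103) → W = 18021/103
  (102/25, 2286/125) → W = 22596/125
  (15/14, 45/2) → W = 1695/7

p = 15/14, q = 45/2, maximum W = 1695/7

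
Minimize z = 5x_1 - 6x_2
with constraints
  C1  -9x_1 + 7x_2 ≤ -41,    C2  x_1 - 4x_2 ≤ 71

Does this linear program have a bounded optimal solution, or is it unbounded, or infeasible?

From the feasible point (-333/29, -598/29), moving in the direction (7, 9) keeps every constraint satisfied while z decreases without bound.

unbounded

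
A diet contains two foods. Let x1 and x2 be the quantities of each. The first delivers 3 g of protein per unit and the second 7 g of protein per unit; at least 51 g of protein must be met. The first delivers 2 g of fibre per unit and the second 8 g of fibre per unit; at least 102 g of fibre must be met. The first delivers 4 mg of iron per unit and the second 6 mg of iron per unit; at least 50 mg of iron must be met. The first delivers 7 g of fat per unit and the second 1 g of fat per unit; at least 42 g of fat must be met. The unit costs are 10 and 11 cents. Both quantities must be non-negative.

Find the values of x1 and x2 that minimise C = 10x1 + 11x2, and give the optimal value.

x1 = 13/3, x2 = 35/3, minimum C = 515/3

Vertices and C = 10x1 + 11x2:
  (0, 42) → C = 462
  (51, 0) → C = 510
  (13/3, 35/3) → C = 515/3
The feasible region is unbounded (it extends along (0, 1), (1, 0)), but C strictly increases along every unbounded feasible direction, so there is no improving ray and the minimum is attained at a vertex.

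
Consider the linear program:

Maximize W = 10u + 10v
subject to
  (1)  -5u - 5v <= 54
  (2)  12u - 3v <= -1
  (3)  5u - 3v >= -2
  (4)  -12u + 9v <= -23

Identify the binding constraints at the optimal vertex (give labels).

Extreme points and W = 10u + 10v:
  (-167/75, -643/75) → W = -108
  (-53/15, -109/15) → W = -108
  (-13/12, -4) → W = -305/6

The maximum is at (-13/12, -4). Substituting into each constraint, equality holds for (2) and (4); the remaining constraints have slack.

(2) and (4)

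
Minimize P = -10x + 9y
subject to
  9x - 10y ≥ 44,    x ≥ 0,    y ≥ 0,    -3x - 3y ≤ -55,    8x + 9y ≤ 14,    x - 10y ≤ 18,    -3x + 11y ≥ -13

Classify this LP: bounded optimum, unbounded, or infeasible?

infeasible

The boundaries 9x - 10y = 44 and -3x - 3y = -55 meet at (682/57, 121/19), but that point violates 8x + 9y ≤ 14. Every candidate vertex is excluded by some other constraint, so the feasible region is empty.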